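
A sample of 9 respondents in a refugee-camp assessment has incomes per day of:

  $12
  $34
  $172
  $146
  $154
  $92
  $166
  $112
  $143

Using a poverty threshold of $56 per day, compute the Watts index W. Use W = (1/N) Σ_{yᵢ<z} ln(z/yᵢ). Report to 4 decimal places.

0.2266

Below the line: $12, $34 (q = 2 of N = 9).
Log shortfalls: ln(56/12) = 1.5404; ln(56/34) = 0.4990.
W = 2.039436 / 9 = 0.2266.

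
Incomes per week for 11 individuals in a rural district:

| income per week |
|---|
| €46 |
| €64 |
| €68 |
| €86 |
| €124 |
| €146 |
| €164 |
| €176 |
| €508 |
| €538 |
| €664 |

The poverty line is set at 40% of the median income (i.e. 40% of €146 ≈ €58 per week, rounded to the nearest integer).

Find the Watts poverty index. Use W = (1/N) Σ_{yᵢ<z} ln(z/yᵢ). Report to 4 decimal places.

0.0211

Poor units: €46 (q = 1 of N = 11).
Log gaps: ln(58/46) = 0.2318.
W = 0.231802 / 11 = 0.0211.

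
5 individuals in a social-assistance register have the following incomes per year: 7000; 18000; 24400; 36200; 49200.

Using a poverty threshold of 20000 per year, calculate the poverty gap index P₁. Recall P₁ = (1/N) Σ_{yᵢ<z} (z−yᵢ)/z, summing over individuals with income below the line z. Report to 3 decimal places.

0.150

Below z: 7000, 18000 (q = 2 of N = 5).
Shortfall ratios: (20000−7000)/20000 = 0.6500; (20000−18000)/20000 = 0.1000.
Σ = 0.750000. Dividing by the full population N = 5 gives P₁ = 0.150.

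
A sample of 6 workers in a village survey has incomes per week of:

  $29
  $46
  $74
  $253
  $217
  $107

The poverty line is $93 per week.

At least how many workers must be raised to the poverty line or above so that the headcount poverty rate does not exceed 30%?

2

Currently q = 3 of N = 6 are below the line (H = 0.500).
A headcount ratio of at most 30% allows at most ⌊0.30 × 6⌋ = 1 poor workers.
So at least 3 − 1 = 2 must be lifted.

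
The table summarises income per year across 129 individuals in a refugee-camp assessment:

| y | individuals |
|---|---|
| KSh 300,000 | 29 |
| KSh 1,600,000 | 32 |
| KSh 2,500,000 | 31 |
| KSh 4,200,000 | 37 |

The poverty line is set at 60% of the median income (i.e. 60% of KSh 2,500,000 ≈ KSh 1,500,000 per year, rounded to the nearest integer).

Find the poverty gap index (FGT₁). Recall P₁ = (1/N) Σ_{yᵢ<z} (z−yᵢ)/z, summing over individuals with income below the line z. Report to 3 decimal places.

Below z: 29×KSh 300,000 (q = 29 of N = 129).
Relative gaps: (1500000−300000)/1500000 = 0.8000 (×29).
Sum of shortfalls = 23.200000; P₁ averages over all N: 23.200000 / 129 = 0.180.

0.180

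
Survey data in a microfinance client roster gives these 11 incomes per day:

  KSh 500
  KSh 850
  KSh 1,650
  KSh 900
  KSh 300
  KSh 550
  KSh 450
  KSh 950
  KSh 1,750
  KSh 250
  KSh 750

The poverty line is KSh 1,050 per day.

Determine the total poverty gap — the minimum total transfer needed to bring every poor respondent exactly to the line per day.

KSh 3,950

Below z: KSh 250, KSh 300, KSh 450, KSh 500, KSh 550, KSh 750, KSh 850, KSh 900, KSh 950 (q = 9 of N = 11).
Individual gaps: 1050−250 = 800; 1050−300 = 750; 1050−450 = 600; 1050−500 = 550; 1050−550 = 500; 1050−750 = 300; 1050−850 = 200; 1050−900 = 150; 1050−950 = 100.
Aggregate gap = KSh 3,950.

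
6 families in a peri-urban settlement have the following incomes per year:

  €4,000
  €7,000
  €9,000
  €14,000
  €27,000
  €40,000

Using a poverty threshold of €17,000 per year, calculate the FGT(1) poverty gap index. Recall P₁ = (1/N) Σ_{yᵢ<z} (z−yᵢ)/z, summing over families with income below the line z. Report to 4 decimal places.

Incomes under z: €4,000, €7,000, €9,000, €14,000 (q = 4 of N = 6).
Shortfall ratios: (17000−4000)/17000 = 0.7647; (17000−7000)/17000 = 0.5882; (17000−9000)/17000 = 0.4706; (17000−14000)/17000 = 0.1765.
Sum of shortfalls = 2.000000; P₁ averages over all N: 2.000000 / 6 = 0.3333.

0.3333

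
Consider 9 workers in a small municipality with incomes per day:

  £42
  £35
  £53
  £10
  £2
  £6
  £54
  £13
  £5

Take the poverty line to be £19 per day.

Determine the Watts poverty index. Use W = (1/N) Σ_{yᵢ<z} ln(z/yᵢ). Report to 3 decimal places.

Below z: £2, £5, £6, £10, £13 (q = 5 of N = 9).
ln(z/y) terms: ln(19/2) = 2.2513; ln(19/5) = 1.3350; ln(19/6) = 1.1527; ln(19/10) = 0.6419; ln(19/13) = 0.3795.
W = 5.760316 / 9 = 0.640.

0.640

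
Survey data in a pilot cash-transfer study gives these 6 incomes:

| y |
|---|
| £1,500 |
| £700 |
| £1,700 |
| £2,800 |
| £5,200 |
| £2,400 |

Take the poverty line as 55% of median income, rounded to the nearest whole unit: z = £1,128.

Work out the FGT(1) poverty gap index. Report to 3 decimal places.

Poor units: £700 (q = 1 of N = 6).
Gap ratios (z−y)/z: (1128−700)/1128 = 0.3794.
Sum of shortfalls = 0.379433; P₁ averages over all N: 0.379433 / 6 = 0.063.

0.063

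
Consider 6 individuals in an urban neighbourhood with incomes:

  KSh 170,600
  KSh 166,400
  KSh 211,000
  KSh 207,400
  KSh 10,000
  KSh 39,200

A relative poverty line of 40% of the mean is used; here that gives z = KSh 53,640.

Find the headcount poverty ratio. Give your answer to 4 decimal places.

2 of the 6 individuals have income below KSh 53,640.
H = 2/6 = 0.3333.

0.3333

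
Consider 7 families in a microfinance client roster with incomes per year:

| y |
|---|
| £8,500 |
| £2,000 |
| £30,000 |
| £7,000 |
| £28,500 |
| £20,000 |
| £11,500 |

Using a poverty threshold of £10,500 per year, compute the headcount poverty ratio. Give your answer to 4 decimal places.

0.4286

3 of the 7 families have income below £10,500.
H = 3/7 = 0.4286.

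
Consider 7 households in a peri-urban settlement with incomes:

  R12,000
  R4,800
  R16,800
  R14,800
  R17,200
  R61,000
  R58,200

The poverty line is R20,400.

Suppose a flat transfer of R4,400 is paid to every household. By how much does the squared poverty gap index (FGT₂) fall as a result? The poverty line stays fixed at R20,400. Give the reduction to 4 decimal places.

0.0774

Before: below the line — R4,800, R12,000, R14,800, R16,800, R17,200; squared poverty gap index (FGT₂) = 0.126490.
After the R4,400 transfer: below the line — R9,200, R16,400, R19,200; squared poverty gap index (FGT₂) = 0.049047.
Reduction = 0.126490 − 0.049047 = 0.0774.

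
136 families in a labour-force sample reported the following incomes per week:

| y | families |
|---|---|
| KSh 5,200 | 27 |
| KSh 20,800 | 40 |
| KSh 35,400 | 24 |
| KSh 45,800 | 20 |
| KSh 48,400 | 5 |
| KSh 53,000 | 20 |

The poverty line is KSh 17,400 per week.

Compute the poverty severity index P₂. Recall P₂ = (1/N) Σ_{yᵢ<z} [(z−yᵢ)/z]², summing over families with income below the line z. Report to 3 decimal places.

Below z: 27×KSh 5,200 (q = 27 of N = 136).
Gap ratios (z−y)/z: (17400−5200)/17400 = 0.7011 (×27).
Squared: 0.4916 (×27).
Sum = 13.273484; P₂ = 13.273484 / 136 = 0.098.

0.098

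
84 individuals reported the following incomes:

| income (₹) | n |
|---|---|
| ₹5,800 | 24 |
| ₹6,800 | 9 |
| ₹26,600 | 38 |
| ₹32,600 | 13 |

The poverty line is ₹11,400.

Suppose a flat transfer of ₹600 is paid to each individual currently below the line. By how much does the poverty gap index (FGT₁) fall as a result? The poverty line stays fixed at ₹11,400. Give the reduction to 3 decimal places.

Before: below the line — 24×₹5,800, 9×₹6,800; poverty gap index (FGT₁) = 0.18358.
After the ₹600 transfer: below the line — 24×₹6,400, 9×₹7,400; poverty gap index (FGT₁) = 0.16291.
Reduction = 0.18358 − 0.16291 = 0.021.

0.021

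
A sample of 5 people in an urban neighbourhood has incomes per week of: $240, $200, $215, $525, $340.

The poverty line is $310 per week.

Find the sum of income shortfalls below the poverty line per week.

Below the line: $200, $215, $240 (q = 3 of N = 5).
Individual gaps: 310−200 = 110; 310−215 = 95; 310−240 = 70.
Aggregate gap = $275.

$275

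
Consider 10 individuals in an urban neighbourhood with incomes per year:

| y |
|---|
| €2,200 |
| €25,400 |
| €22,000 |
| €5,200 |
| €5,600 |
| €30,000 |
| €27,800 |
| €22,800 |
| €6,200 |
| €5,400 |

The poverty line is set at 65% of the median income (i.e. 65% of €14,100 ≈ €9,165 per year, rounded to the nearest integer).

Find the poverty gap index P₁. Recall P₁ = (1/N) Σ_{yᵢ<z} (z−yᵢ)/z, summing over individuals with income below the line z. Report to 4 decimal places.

Below the line: €2,200, €5,200, €5,400, €5,600, €6,200 (q = 5 of N = 10).
Relative gaps: (9165−2200)/9165 = 0.7600; (9165−5200)/9165 = 0.4326; (9165−5400)/9165 = 0.4108; (9165−5600)/9165 = 0.3890; (9165−6200)/9165 = 0.3235.
Sum of shortfalls = 2.315876; P₁ averages over all N: 2.315876 / 10 = 0.2316.

0.2316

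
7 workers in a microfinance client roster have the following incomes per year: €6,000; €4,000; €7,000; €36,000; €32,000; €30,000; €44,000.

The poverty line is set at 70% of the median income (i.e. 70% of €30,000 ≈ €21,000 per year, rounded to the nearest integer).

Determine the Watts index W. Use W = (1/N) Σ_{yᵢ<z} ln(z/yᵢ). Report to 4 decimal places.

Below z: €4,000, €6,000, €7,000 (q = 3 of N = 7).
Log shortfalls: ln(21000/4000) = 1.6582; ln(21000/6000) = 1.2528; ln(21000/7000) = 1.0986.
W = 4.009603 / 7 = 0.5728.

0.5728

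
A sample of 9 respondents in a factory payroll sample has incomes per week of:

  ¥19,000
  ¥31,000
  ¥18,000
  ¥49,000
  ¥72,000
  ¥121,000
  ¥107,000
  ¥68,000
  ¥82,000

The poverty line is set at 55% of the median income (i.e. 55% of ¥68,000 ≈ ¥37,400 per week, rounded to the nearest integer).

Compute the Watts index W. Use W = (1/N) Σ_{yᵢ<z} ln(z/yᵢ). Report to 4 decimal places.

0.1774

Poor units: ¥18,000, ¥19,000, ¥31,000 (q = 3 of N = 9).
Log gaps: ln(37400/18000) = 0.7313; ln(37400/19000) = 0.6772; ln(37400/31000) = 0.1877.
W = 1.596214 / 9 = 0.1774.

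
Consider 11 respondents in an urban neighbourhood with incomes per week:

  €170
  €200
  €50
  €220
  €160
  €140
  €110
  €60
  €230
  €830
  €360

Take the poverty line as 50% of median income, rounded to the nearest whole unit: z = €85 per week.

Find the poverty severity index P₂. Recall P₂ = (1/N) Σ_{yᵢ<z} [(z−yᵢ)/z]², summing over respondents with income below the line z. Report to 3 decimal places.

Incomes under z: €50, €60 (q = 2 of N = 11).
Relative gaps: (85−50)/85 = 0.4118; (85−60)/85 = 0.2941.
Squared: 0.1696; 0.0865.
Sum = 0.256055; P₂ = 0.256055 / 11 = 0.023.

0.023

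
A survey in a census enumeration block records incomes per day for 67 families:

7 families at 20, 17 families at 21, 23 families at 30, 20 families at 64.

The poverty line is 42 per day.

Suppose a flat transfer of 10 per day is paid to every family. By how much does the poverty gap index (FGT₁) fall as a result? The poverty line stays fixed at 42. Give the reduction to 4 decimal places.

Before: below the line — 7×20, 17×21, 23×30; poverty gap index (FGT₁) = 0.279673.
After the 10 transfer: below the line — 7×30, 17×31, 23×40; poverty gap index (FGT₁) = 0.112651.
Reduction = 0.279673 − 0.112651 = 0.1670.

0.1670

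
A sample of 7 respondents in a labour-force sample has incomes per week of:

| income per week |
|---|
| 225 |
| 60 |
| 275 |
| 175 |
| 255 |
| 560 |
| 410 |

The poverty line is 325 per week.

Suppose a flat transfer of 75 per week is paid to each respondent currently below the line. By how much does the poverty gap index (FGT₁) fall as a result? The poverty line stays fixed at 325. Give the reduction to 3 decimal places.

0.152

Before: below the line — 60, 175, 225, 255, 275; poverty gap index (FGT₁) = 0.27912.
After the 75 transfer: below the line — 135, 250, 300; poverty gap index (FGT₁) = 0.12747.
Reduction = 0.27912 − 0.12747 = 0.152.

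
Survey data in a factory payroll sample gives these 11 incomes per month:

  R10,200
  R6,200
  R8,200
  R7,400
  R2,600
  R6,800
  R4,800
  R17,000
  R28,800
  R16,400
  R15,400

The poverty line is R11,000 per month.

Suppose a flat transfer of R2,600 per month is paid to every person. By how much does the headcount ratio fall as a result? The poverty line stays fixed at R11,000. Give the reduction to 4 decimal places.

0.0909

Before: below the line — R2,600, R4,800, R6,200, R6,800, R7,400, R8,200, R10,200; headcount ratio = 0.636364.
After the R2,600 transfer: below the line — R5,200, R7,400, R8,800, R9,400, R10,000, R10,800; headcount ratio = 0.545455.
Reduction = 0.636364 − 0.545455 = 0.0909.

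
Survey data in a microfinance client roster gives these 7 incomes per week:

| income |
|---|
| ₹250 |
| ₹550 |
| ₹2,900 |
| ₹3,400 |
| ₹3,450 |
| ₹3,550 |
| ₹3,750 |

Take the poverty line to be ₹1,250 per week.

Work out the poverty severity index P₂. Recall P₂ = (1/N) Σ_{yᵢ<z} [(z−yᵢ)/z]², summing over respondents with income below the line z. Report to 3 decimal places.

0.136

Below the line: ₹250, ₹550 (q = 2 of N = 7).
Relative gaps: (1250−250)/1250 = 0.8000; (1250−550)/1250 = 0.5600.
Squared: 0.6400; 0.3136.
Sum = 0.953600; P₂ = 0.953600 / 7 = 0.136.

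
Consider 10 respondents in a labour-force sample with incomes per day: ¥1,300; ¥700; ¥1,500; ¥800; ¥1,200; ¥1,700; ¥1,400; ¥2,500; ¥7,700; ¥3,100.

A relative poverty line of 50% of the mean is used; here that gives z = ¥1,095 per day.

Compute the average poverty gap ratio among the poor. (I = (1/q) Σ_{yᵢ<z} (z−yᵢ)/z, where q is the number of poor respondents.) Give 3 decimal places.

0.315

Below z: ¥700, ¥800 (q = 2 of N = 10).
Relative gaps: 0.3607, 0.2694; sum = 0.630137.
The income-gap ratio divides by q (the poor only): 0.630137 / 2 = 0.315.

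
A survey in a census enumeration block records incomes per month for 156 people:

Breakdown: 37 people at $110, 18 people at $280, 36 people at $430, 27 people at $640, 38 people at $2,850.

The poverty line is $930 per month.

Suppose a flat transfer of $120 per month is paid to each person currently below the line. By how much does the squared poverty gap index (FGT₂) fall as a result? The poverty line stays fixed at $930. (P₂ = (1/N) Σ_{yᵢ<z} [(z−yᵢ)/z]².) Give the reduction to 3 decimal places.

Before: below the line — 37×$110, 18×$280, 36×$430, 27×$640; squared poverty gap index (FGT₂) = 0.32429.
After the $120 transfer: below the line — 37×$230, 18×$400, 36×$550, 27×$760; squared poverty gap index (FGT₂) = 0.21616.
Reduction = 0.32429 − 0.21616 = 0.108.

0.108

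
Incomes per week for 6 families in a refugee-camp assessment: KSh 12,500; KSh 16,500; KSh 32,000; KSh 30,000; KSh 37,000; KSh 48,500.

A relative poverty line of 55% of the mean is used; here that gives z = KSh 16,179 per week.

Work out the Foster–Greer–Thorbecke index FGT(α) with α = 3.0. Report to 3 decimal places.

0.002

Poor units: KSh 12,500 (q = 1 of N = 6).
Normalized shortfalls: (16179−12500)/16179 = 0.2274.
Raised to α = 3.0: 0.01176.
Sum = 0.011758; FGT(3.0) = 0.011758 / 6 = 0.002.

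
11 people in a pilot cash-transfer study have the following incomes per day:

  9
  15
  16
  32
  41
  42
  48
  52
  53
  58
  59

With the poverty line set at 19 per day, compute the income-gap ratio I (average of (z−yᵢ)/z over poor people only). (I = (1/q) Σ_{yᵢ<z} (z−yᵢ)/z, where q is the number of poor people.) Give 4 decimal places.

0.2982

Below z: 9, 15, 16 (q = 3 of N = 11).
Shortfall ratios (z−y)/z: 0.5263, 0.2105, 0.1579; sum = 0.894737.
I averages over the q = 3 poor units only: 0.894737 / 3 = 0.2982.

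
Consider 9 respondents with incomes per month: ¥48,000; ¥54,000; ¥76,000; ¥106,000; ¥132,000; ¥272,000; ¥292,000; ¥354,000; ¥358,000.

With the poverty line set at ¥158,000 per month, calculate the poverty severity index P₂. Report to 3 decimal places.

Poor units: ¥48,000, ¥54,000, ¥76,000, ¥106,000, ¥132,000 (q = 5 of N = 9).
Normalized shortfalls: (158000−48000)/158000 = 0.6962; (158000−54000)/158000 = 0.6582; (158000−76000)/158000 = 0.5190; (158000−106000)/158000 = 0.3291; (158000−132000)/158000 = 0.1646.
Squared: 0.4847; 0.4333; 0.2693; 0.1083; 0.0271.
Sum = 1.322705; P₂ = 1.322705 / 9 = 0.147.

0.147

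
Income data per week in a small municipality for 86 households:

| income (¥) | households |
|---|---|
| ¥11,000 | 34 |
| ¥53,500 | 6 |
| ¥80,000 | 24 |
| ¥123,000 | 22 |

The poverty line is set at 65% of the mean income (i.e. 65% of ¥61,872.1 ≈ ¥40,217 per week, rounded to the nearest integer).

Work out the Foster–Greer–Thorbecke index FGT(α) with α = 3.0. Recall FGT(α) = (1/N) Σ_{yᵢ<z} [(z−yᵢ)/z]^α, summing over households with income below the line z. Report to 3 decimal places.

0.152

Poor units: 34×¥11,000 (q = 34 of N = 86).
Normalized shortfalls: (40217−11000)/40217 = 0.7265 (×34).
Raised to α = 3.0: 0.38342 (×34).
Sum = 13.036373; FGT(3.0) = 13.036373 / 86 = 0.152.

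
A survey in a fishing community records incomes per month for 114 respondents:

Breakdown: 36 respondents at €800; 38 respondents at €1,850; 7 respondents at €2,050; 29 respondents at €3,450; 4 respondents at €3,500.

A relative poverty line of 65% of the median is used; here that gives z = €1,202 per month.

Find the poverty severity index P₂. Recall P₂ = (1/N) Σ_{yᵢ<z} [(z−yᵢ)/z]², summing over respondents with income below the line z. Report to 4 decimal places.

0.0353

Incomes under z: 36×€800 (q = 36 of N = 114).
Relative gaps: (1202−800)/1202 = 0.3344 (×36).
Squared: 0.1119 (×36).
Sum = 4.026667; P₂ = 4.026667 / 114 = 0.0353.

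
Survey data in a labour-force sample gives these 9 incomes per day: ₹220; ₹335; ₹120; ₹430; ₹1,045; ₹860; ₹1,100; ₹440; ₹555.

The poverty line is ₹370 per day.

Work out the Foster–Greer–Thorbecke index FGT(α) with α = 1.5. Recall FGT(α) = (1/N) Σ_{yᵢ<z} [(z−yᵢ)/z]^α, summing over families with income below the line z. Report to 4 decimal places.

0.0936

Below the line: ₹120, ₹220, ₹335 (q = 3 of N = 9).
Shortfall ratios: (370−120)/370 = 0.6757; (370−220)/370 = 0.4054; (370−335)/370 = 0.0946.
Raised to α = 1.5: 0.55540; 0.25813; 0.02909.
Sum = 0.842623; FGT(1.5) = 0.842623 / 9 = 0.0936.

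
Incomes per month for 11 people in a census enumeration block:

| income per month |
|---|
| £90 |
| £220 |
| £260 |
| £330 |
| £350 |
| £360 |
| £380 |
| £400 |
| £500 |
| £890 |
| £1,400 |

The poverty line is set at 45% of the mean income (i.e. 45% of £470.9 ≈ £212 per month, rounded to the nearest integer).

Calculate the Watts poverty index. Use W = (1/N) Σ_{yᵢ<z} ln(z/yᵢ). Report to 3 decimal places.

0.078

Incomes under z: £90 (q = 1 of N = 11).
Log shortfalls: ln(212/90) = 0.8568.
W = 0.856777 / 11 = 0.078.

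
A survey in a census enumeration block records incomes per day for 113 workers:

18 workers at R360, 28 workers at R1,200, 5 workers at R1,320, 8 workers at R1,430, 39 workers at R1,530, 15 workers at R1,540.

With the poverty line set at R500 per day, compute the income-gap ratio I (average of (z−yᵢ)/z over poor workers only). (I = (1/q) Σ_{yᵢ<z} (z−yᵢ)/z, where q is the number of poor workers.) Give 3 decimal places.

Below the line: 18×R360 (q = 18 of N = 113).
Relative gaps: 0.2800 (×18); sum = 5.040000.
I averages over the q = 18 poor units only: 5.040000 / 18 = 0.280.

0.280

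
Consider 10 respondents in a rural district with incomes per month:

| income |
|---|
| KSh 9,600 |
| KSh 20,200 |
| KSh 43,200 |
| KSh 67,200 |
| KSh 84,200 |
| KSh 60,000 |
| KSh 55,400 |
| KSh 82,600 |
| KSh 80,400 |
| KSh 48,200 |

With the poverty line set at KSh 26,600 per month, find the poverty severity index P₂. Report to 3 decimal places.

Poor units: KSh 9,600, KSh 20,200 (q = 2 of N = 10).
Normalized shortfalls: (26600−9600)/26600 = 0.6391; (26600−20200)/26600 = 0.2406.
Squared: 0.4084; 0.0579.
Sum = 0.466335; P₂ = 0.466335 / 10 = 0.047.

0.047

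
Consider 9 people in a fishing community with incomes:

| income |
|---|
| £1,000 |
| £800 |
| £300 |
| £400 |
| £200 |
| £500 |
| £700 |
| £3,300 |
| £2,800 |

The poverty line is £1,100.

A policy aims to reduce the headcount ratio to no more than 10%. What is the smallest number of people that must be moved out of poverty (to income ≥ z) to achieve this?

Currently q = 7 of N = 9 are below the line (H = 0.778).
A headcount ratio of at most 10% allows at most ⌊0.10 × 9⌋ = 0 poor people.
So at least 7 − 0 = 7 must be lifted.

7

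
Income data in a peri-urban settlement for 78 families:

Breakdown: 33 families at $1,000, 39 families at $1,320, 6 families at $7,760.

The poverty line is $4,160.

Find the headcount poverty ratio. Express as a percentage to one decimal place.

92.3%

72 of the 78 families have income below $4,160.
H = 72/78 = 92.3%.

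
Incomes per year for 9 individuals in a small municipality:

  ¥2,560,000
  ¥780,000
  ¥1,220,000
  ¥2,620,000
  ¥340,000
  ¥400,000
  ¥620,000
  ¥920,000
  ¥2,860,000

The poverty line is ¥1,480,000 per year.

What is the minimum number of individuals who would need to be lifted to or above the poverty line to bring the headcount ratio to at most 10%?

6

Currently q = 6 of N = 9 are below the line (H = 0.667).
A headcount ratio of at most 10% allows at most ⌊0.10 × 9⌋ = 0 poor individuals.
So at least 6 − 0 = 6 must be lifted.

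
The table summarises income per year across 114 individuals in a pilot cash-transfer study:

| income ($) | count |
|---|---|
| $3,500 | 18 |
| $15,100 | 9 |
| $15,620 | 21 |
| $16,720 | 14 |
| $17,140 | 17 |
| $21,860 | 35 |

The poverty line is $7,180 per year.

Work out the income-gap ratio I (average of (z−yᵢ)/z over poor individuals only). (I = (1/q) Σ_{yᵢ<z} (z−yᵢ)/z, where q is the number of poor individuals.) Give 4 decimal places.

Below the line: 18×$3,500 (q = 18 of N = 114).
Relative gaps: 0.5125 (×18); sum = 9.225627.
I averages over the q = 18 poor units only: 9.225627 / 18 = 0.5125.

0.5125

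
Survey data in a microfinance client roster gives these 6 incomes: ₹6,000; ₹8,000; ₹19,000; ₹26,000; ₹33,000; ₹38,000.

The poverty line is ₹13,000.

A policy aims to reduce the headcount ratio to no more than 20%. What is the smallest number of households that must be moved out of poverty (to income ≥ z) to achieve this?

Currently q = 2 of N = 6 are below the line (H = 0.333).
A headcount ratio of at most 20% allows at most ⌊0.20 × 6⌋ = 1 poor households.
So at least 2 − 1 = 1 must be lifted.

1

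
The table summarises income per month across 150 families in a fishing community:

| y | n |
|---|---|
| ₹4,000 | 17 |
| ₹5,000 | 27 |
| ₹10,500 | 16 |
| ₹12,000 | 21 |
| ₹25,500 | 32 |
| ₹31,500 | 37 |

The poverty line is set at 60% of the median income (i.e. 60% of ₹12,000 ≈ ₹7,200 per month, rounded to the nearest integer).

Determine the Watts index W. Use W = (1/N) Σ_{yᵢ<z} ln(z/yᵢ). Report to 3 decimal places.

0.132

Incomes under z: 17×₹4,000, 27×₹5,000 (q = 44 of N = 150).
ln(z/y) terms: ln(7200/4000) = 0.5878 (×17); ln(7200/5000) = 0.3646 (×27).
W = 19.837737 / 150 = 0.132.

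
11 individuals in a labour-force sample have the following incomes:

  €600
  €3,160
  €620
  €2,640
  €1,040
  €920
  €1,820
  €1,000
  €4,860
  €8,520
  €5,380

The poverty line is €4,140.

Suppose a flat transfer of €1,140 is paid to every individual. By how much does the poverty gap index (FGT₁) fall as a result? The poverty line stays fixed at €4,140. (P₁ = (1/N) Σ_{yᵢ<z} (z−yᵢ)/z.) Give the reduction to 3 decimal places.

0.197

Before: below the line — €600, €620, €920, €1,000, €1,040, €1,820, €2,640, €3,160; poverty gap index (FGT₁) = 0.46816.
After the €1,140 transfer: below the line — €1,740, €1,760, €2,060, €2,140, €2,180, €2,960, €3,780; poverty gap index (FGT₁) = 0.27141.
Reduction = 0.46816 − 0.27141 = 0.197.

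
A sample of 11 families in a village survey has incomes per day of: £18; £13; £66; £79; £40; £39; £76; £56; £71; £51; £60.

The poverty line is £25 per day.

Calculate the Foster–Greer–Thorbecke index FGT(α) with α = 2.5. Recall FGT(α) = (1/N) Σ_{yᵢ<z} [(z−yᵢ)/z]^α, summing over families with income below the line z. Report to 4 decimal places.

Incomes under z: £13, £18 (q = 2 of N = 11).
Gap ratios (z−y)/z: (25−13)/25 = 0.4800; (25−18)/25 = 0.2800.
Raised to α = 2.5: 0.15963; 0.04149.
Sum = 0.201111; FGT(2.5) = 0.201111 / 11 = 0.0183.

0.0183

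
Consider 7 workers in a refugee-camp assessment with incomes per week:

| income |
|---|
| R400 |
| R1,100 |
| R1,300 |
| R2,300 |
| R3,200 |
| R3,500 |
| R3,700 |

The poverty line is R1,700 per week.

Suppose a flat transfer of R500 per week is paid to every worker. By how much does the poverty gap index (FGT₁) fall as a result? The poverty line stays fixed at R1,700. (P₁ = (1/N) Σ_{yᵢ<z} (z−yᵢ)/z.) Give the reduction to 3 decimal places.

0.118

Before: below the line — R400, R1,100, R1,300; poverty gap index (FGT₁) = 0.19328.
After the R500 transfer: below the line — R900, R1,600; poverty gap index (FGT₁) = 0.07563.
Reduction = 0.19328 − 0.07563 = 0.118.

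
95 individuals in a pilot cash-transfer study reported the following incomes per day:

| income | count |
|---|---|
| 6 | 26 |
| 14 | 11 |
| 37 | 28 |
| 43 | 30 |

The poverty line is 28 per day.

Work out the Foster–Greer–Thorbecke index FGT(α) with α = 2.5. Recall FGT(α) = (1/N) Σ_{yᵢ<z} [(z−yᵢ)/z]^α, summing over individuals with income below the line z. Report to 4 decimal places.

0.1702

Below z: 26×6, 11×14 (q = 37 of N = 95).
Gap ratios (z−y)/z: (28−6)/28 = 0.7857 (×26); (28−14)/28 = 0.5000 (×11).
Raised to α = 2.5: 0.54722 (×26); 0.17678 (×11).
Sum = 16.172253; FGT(2.5) = 16.172253 / 95 = 0.1702.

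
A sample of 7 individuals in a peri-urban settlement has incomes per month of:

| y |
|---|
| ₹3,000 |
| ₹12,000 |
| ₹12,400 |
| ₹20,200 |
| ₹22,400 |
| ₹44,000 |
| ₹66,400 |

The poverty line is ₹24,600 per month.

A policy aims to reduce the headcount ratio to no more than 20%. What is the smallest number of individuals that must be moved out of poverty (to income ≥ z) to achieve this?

Currently q = 5 of N = 7 are below the line (H = 0.714).
A headcount ratio of at most 20% allows at most ⌊0.20 × 7⌋ = 1 poor individuals.
So at least 5 − 1 = 4 must be lifted.

4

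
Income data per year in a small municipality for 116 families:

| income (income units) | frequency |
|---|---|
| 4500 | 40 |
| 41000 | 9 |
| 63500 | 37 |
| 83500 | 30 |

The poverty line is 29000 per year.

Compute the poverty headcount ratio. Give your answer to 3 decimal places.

40 of the 116 families have income below 29000.
H = 40/116 = 0.345.

0.345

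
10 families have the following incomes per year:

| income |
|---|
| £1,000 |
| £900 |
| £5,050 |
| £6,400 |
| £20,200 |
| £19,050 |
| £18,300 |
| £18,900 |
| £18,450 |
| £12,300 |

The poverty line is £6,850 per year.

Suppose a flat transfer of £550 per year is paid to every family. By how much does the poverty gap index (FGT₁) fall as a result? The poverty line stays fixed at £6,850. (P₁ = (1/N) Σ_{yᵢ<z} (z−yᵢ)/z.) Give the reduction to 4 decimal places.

0.0307

Before: below the line — £900, £1,000, £5,050, £6,400; poverty gap index (FGT₁) = 0.205109.
After the £550 transfer: below the line — £1,450, £1,550, £5,600; poverty gap index (FGT₁) = 0.174453.
Reduction = 0.205109 − 0.174453 = 0.0307.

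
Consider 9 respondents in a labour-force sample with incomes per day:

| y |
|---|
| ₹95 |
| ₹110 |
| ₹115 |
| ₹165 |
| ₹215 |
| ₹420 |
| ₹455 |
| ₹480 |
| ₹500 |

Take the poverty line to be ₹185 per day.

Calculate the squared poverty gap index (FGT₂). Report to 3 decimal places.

Below z: ₹95, ₹110, ₹115, ₹165 (q = 4 of N = 9).
Gap ratios (z−y)/z: (185−95)/185 = 0.4865; (185−110)/185 = 0.4054; (185−115)/185 = 0.3784; (185−165)/185 = 0.1081.
Squared: 0.2367; 0.1644; 0.1432; 0.0117.
Sum = 0.555880; P₂ = 0.555880 / 9 = 0.062.

0.062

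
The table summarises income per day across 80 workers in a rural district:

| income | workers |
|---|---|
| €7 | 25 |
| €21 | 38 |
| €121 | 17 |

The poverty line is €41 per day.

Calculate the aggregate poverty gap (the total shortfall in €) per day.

Poor units: 25×€7, 38×€21 (q = 63 of N = 80).
Individual gaps: 25×(41−7) = 850; 38×(41−21) = 760.
Aggregate gap = €1,610.

€1,610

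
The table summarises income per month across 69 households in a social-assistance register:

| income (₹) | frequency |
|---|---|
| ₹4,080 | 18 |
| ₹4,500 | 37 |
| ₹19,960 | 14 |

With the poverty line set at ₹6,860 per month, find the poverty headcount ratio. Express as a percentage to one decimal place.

79.7%

55 of the 69 households have income below ₹6,860.
H = 55/69 = 79.7%.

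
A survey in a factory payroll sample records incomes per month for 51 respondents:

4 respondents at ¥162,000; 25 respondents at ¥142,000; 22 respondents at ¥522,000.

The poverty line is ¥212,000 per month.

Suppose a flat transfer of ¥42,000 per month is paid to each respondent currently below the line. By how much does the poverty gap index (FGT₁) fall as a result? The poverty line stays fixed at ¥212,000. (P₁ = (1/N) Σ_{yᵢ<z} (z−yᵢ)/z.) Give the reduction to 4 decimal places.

Before: below the line — 25×¥142,000, 4×¥162,000; poverty gap index (FGT₁) = 0.180355.
After the ¥42,000 transfer: below the line — 25×¥184,000, 4×¥204,000; poverty gap index (FGT₁) = 0.067703.
Reduction = 0.180355 − 0.067703 = 0.1127.

0.1127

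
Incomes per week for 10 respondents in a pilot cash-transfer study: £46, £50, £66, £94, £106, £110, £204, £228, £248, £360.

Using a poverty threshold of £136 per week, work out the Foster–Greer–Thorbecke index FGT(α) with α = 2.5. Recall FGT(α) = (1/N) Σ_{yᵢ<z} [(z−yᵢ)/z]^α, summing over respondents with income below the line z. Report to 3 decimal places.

Below z: £46, £50, £66, £94, £106, £110 (q = 6 of N = 10).
Gap ratios (z−y)/z: (136−46)/136 = 0.6618; (136−50)/136 = 0.6324; (136−66)/136 = 0.5147; (136−94)/136 = 0.3088; (136−106)/136 = 0.2206; (136−110)/136 = 0.1912.
Raised to α = 2.5: 0.35625; 0.31798; 0.19006; 0.05300; 0.02285; 0.01598.
Sum = 0.956130; FGT(2.5) = 0.956130 / 10 = 0.096.

0.096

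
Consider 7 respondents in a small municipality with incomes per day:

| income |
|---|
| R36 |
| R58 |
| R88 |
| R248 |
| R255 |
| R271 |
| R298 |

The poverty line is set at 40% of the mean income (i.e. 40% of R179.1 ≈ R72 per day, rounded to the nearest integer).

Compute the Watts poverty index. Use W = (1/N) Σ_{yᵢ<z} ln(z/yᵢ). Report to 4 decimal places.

0.1299

Incomes under z: R36, R58 (q = 2 of N = 7).
Log gaps: ln(72/36) = 0.6931; ln(72/58) = 0.2162.
W = 0.909370 / 7 = 0.1299.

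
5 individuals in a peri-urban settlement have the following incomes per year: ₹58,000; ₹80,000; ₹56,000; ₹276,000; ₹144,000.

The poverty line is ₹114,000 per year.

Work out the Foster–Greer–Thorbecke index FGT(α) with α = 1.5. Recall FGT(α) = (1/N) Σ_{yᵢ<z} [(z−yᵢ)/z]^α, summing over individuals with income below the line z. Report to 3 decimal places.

0.174

Below the line: ₹56,000, ₹58,000, ₹80,000 (q = 3 of N = 5).
Gap ratios (z−y)/z: (114000−56000)/114000 = 0.5088; (114000−58000)/114000 = 0.4912; (114000−80000)/114000 = 0.2982.
Raised to α = 1.5: 0.36290; 0.34429; 0.16288.
Sum = 0.870066; FGT(1.5) = 0.870066 / 5 = 0.174.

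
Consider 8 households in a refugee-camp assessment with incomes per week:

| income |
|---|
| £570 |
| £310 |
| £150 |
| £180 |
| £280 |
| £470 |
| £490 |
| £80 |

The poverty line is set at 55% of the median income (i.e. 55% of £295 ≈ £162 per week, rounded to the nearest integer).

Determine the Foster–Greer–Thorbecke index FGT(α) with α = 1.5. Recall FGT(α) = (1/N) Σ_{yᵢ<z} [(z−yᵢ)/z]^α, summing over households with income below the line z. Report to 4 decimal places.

Poor units: £80, £150 (q = 2 of N = 8).
Shortfall ratios: (162−80)/162 = 0.5062; (162−150)/162 = 0.0741.
Raised to α = 1.5: 0.36012; 0.02016.
Sum = 0.380281; FGT(1.5) = 0.380281 / 8 = 0.0475.

0.0475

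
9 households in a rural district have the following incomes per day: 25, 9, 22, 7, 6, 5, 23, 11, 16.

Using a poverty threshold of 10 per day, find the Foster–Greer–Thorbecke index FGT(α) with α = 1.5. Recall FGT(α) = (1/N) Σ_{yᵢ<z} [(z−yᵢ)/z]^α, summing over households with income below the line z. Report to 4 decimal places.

0.0892

Below the line: 5, 6, 7, 9 (q = 4 of N = 9).
Normalized shortfalls: (10−5)/10 = 0.5000; (10−6)/10 = 0.4000; (10−7)/10 = 0.3000; (10−9)/10 = 0.1000.
Raised to α = 1.5: 0.35355; 0.25298; 0.16432; 0.03162.
Sum = 0.802475; FGT(1.5) = 0.802475 / 9 = 0.0892.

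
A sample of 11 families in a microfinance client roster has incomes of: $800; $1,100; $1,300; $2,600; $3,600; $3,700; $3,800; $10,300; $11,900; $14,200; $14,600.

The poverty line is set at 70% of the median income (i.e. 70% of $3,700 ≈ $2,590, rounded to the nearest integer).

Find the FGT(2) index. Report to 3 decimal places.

0.096

Incomes under z: $800, $1,100, $1,300 (q = 3 of N = 11).
Shortfall ratios: (2590−800)/2590 = 0.6911; (2590−1100)/2590 = 0.5753; (2590−1300)/2590 = 0.4981.
Squared: 0.4776; 0.3310; 0.2481.
Sum = 1.056678; P₂ = 1.056678 / 11 = 0.096.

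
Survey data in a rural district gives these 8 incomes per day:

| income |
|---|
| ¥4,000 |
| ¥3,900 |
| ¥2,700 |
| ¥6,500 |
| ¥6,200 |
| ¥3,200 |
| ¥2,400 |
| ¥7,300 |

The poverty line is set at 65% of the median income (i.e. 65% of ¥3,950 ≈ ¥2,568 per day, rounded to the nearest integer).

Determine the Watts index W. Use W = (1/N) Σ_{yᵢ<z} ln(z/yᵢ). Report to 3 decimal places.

0.008

Below the line: ¥2,400 (q = 1 of N = 8).
Log gaps: ln(2568/2400) = 0.0677.
W = 0.067659 / 8 = 0.008.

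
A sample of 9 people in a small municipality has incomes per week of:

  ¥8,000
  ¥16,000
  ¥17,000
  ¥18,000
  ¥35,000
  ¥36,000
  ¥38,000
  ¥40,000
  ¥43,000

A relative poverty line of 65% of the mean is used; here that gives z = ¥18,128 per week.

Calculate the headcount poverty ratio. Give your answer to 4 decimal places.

4 of the 9 people have income below ¥18,128.
H = 4/9 = 0.4444.

0.4444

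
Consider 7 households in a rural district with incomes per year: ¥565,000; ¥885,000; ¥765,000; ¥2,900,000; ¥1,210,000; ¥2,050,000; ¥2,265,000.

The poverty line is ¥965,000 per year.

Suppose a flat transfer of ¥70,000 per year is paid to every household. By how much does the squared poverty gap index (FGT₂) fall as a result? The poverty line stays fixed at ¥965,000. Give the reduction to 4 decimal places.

Before: below the line — ¥565,000, ¥765,000, ¥885,000; squared poverty gap index (FGT₂) = 0.031663.
After the ¥70,000 transfer: below the line — ¥635,000, ¥835,000, ¥955,000; squared poverty gap index (FGT₂) = 0.019314.
Reduction = 0.031663 − 0.019314 = 0.0123.

0.0123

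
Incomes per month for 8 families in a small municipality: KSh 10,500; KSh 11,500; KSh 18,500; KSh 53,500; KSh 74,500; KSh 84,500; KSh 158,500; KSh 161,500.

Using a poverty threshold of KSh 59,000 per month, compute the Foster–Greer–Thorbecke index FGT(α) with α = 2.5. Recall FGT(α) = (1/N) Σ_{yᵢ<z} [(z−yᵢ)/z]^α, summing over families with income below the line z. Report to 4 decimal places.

0.1984

Below z: KSh 10,500, KSh 11,500, KSh 18,500, KSh 53,500 (q = 4 of N = 8).
Relative gaps: (59000−10500)/59000 = 0.8220; (59000−11500)/59000 = 0.8051; (59000−18500)/59000 = 0.6864; (59000−53500)/59000 = 0.0932.
Raised to α = 2.5: 0.61267; 0.58157; 0.39040; 0.00265.
Sum = 1.587291; FGT(2.5) = 1.587291 / 8 = 0.1984.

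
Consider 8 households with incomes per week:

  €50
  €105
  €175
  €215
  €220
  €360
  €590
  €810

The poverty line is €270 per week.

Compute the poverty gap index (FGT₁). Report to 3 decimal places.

0.271

Below the line: €50, €105, €175, €215, €220 (q = 5 of N = 8).
Normalized shortfalls: (270−50)/270 = 0.8148; (270−105)/270 = 0.6111; (270−175)/270 = 0.3519; (270−215)/270 = 0.2037; (270−220)/270 = 0.1852.
Sum of shortfalls = 2.166667; P₁ averages over all N: 2.166667 / 8 = 0.271.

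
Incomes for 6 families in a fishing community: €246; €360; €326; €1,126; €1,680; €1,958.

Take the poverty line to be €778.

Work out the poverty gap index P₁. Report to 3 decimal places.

Poor units: €246, €326, €360 (q = 3 of N = 6).
Gap ratios (z−y)/z: (778−246)/778 = 0.6838; (778−326)/778 = 0.5810; (778−360)/778 = 0.5373.
Σ = 1.802057. Dividing by the full population N = 6 gives P₁ = 0.300.

0.300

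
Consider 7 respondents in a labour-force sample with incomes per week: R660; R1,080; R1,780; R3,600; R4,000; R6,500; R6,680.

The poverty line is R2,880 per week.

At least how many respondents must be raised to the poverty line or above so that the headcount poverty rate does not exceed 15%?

2

Currently q = 3 of N = 7 are below the line (H = 0.429).
A headcount ratio of at most 15% allows at most ⌊0.15 × 7⌋ = 1 poor respondents.
So at least 3 − 1 = 2 must be lifted.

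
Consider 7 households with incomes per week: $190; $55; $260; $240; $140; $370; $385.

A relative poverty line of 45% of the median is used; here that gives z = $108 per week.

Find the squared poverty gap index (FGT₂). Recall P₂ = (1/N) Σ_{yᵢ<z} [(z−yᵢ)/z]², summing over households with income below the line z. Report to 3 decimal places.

Below z: $55 (q = 1 of N = 7).
Gap ratios (z−y)/z: (108−55)/108 = 0.4907.
Squared: 0.2408.
Sum = 0.240826; P₂ = 0.240826 / 7 = 0.034.

0.034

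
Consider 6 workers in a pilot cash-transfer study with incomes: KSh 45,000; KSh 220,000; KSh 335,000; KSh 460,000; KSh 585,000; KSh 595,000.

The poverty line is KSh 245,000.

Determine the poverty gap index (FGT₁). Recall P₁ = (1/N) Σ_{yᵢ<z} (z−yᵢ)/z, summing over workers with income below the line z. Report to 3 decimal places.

Below the line: KSh 45,000, KSh 220,000 (q = 2 of N = 6).
Relative gaps: (245000−45000)/245000 = 0.8163; (245000−220000)/245000 = 0.1020.
Σ = 0.918367. Dividing by the full population N = 6 gives P₁ = 0.153.

0.153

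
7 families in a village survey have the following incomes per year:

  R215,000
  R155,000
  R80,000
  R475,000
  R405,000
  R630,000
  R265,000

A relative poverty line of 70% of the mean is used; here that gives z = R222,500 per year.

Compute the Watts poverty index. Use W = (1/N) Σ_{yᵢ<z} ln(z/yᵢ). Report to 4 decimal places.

0.2027

Incomes under z: R80,000, R155,000, R215,000 (q = 3 of N = 7).
Log gaps: ln(222500/80000) = 1.0229; ln(222500/155000) = 0.3615; ln(222500/215000) = 0.0343.
W = 1.418692 / 7 = 0.2027.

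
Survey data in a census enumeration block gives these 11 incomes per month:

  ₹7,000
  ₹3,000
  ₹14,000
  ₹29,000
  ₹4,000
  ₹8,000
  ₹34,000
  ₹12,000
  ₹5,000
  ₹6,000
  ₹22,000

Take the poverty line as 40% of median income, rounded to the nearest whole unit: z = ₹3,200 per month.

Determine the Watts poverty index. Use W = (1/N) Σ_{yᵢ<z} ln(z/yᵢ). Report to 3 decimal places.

0.006

Poor units: ₹3,000 (q = 1 of N = 11).
Log gaps: ln(3200/3000) = 0.0645.
W = 0.064539 / 11 = 0.006.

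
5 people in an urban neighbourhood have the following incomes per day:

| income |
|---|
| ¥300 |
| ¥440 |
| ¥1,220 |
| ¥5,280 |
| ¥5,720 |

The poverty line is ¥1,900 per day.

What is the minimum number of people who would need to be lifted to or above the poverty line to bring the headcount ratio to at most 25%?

3 of the 5 people are poor, so H = 3/5 = 0.600.
A headcount ratio of at most 25% allows at most ⌊0.25 × 5⌋ = 1 poor people.
So at least 3 − 1 = 2 must be lifted.

2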